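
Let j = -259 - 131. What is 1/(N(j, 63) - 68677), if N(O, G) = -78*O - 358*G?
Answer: -1/60811 ≈ -1.6444e-5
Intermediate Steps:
j = -390
N(O, G) = -358*G - 78*O
1/(N(j, 63) - 68677) = 1/((-358*63 - 78*(-390)) - 68677) = 1/((-22554 + 30420) - 68677) = 1/(7866 - 68677) = 1/(-60811) = -1/60811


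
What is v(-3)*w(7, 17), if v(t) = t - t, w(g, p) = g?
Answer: 0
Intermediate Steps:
v(t) = 0
v(-3)*w(7, 17) = 0*7 = 0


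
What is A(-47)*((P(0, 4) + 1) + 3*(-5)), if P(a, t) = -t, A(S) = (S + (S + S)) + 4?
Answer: 2466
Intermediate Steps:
A(S) = 4 + 3*S (A(S) = (S + 2*S) + 4 = 3*S + 4 = 4 + 3*S)
A(-47)*((P(0, 4) + 1) + 3*(-5)) = (4 + 3*(-47))*((-1*4 + 1) + 3*(-5)) = (4 - 141)*((-4 + 1) - 15) = -137*(-3 - 15) = -137*(-18) = 2466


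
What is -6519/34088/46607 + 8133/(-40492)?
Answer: -3230370409419/16082809108168 ≈ -0.20086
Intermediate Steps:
-6519/34088/46607 + 8133/(-40492) = -6519*1/34088*(1/46607) + 8133*(-1/40492) = -6519/34088*1/46607 - 8133/40492 = -6519/1588739416 - 8133/40492 = -3230370409419/16082809108168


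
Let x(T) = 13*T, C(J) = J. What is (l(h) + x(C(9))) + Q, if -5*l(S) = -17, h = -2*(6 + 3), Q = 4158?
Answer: 21392/5 ≈ 4278.4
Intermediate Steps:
h = -18 (h = -2*9 = -18)
l(S) = 17/5 (l(S) = -⅕*(-17) = 17/5)
(l(h) + x(C(9))) + Q = (17/5 + 13*9) + 4158 = (17/5 + 117) + 4158 = 602/5 + 4158 = 21392/5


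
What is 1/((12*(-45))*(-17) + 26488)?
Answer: 1/35668 ≈ 2.8036e-5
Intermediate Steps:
1/((12*(-45))*(-17) + 26488) = 1/(-540*(-17) + 26488) = 1/(9180 + 26488) = 1/35668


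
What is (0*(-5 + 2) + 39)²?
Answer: 1521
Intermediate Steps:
(0*(-5 + 2) + 39)² = (0*(-3) + 39)² = (0 + 39)² = 39² = 1521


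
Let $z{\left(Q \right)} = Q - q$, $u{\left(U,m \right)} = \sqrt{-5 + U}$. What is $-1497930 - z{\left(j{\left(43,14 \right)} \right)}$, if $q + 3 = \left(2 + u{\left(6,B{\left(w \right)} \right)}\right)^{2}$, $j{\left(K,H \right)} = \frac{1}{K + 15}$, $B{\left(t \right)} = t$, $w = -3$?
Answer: $- \frac{86879593}{58} \approx -1.4979 \cdot 10^{6}$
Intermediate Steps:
$j{\left(K,H \right)} = \frac{1}{15 + K}$
$q = 6$ ($q = -3 + \left(2 + \sqrt{-5 + 6}\right)^{2} = -3 + \left(2 + \sqrt{1}\right)^{2} = -3 + \left(2 + 1\right)^{2} = -3 + 3^{2} = -3 + 9 = 6$)
$z{\left(Q \right)} = -6 + Q$ ($z{\left(Q \right)} = Q - 6 = -6 + Q$)
$-1497930 - z{\left(j{\left(43,14 \right)} \right)} = -1497930 - \left(-6 + \frac{1}{15 + 43}\right) = -1497930 - \left(-6 + \frac{1}{58}\right) = -1497930 - - \frac{347}{58} = -1497930 + \frac{347}{58} = - \frac{86879593}{58}$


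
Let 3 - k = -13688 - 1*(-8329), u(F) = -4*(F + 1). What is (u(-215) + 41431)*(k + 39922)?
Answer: 1914924508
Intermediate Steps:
u(F) = -4 - 4*F (u(F) = -4*(1 + F) = -4 - 4*F)
k = 5362 (k = 3 - (-13688 - 1*(-8329)) = 3 - (-13688 + 8329) = 3 - 1*(-5359) = 3 + 5359 = 5362)
(u(-215) + 41431)*(k + 39922) = ((-4 - 4*(-215)) + 41431)*(5362 + 39922) = ((-4 + 860) + 41431)*45284 = (856 + 41431)*45284 = 42287*45284 = 1914924508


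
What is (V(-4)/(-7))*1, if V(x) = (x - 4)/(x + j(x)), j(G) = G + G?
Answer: -2/21 ≈ -0.095238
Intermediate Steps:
j(G) = 2*G
V(x) = (-4 + x)/(3*x) (V(x) = (x - 4)/(x + 2*x) = (-4 + x)/((3*x)) = (-4 + x)*(1/(3*x)) = (-4 + x)/(3*x))
(V(-4)/(-7))*1 = (((⅓)*(-4 - 4)/(-4))/(-7))*1 = (((⅓)*(-¼)*(-8))*(-⅐))*1 = ((⅔)*(-⅐))*1 = -2/21*1 = -2/21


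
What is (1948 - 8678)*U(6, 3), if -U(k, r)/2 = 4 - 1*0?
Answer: 53840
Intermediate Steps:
U(k, r) = -8 (U(k, r) = -2*(4 - 1*0) = -2*(4 + 0) = -2*4 = -8)
(1948 - 8678)*U(6, 3) = (1948 - 8678)*(-8) = -6730*(-8) = 53840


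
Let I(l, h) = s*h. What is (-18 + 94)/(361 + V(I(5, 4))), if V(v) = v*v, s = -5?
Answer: 76/761 ≈ 0.099869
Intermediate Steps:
I(l, h) = -5*h
V(v) = v²
(-18 + 94)/(361 + V(I(5, 4))) = (-18 + 94)/(361 + (-5*4)²) = 76/(361 + (-20)²) = 76/(361 + 400) = 76/761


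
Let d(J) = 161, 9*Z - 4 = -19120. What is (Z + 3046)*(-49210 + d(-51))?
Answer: -45223178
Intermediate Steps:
Z = -2124 (Z = 4/9 + (⅑)*(-19120) = 4/9 - 19120/9 = -2124)
(Z + 3046)*(-49210 + d(-51)) = (-2124 + 3046)*(-49210 + 161) = 922*(-49049) = -45223178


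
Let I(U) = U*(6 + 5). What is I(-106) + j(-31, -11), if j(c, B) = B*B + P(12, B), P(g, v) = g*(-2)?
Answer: -1069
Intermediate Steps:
P(g, v) = -2*g
I(U) = 11*U (I(U) = U*11 = 11*U)
j(c, B) = -24 + B² (j(c, B) = B*B - 2*12 = B² - 24 = -24 + B²)
I(-106) + j(-31, -11) = 11*(-106) + (-24 + (-11)²) = -1166 + (-24 + 121) = -1166 + 97 = -1069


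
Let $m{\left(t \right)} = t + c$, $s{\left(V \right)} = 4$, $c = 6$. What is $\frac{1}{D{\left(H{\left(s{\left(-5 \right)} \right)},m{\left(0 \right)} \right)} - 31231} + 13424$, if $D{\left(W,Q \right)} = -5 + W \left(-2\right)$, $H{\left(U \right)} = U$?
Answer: $\frac{419419455}{31244} \approx 13424.0$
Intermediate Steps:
$m{\left(t \right)} = 6 + t$ ($m{\left(t \right)} = t + 6 = 6 + t$)
$D{\left(W,Q \right)} = -5 - 2 W$
$\frac{1}{D{\left(H{\left(s{\left(-5 \right)} \right)},m{\left(0 \right)} \right)} - 31231} + 13424 = \frac{1}{\left(-5 - 8\right) - 31231} + 13424 = \frac{1}{-13 - 31231} + 13424 = \frac{1}{-31244} + 13424 = - \frac{1}{31244} + 13424 = \frac{419419455}{31244}$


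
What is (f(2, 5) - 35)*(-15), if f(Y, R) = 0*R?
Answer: 525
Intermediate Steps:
f(Y, R) = 0
(f(2, 5) - 35)*(-15) = (0 - 35)*(-15) = -35*(-15) = 525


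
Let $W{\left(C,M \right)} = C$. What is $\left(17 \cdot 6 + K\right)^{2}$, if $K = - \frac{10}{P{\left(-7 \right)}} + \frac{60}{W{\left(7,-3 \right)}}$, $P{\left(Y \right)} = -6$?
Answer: $\frac{5555449}{441} \approx 12597.0$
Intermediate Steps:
$K = \frac{215}{21}$ ($K = - \frac{10}{-6} + \frac{60}{7} = \left(-10\right) \left(- \frac{1}{6}\right) + 60 \cdot \frac{1}{7} = \frac{5}{3} + \frac{60}{7} = \frac{215}{21} \approx 10.238$)
$\left(17 \cdot 6 + K\right)^{2} = \left(17 \cdot 6 + \frac{215}{21}\right)^{2} = \left(102 + \frac{215}{21}\right)^{2} = \left(\frac{2357}{21}\right)^{2} = \frac{5555449}{441}$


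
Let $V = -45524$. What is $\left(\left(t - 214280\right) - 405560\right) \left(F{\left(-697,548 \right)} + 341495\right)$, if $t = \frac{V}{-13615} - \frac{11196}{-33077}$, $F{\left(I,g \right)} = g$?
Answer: $- \frac{95477598075028793416}{450343355} \approx -2.1201 \cdot 10^{11}$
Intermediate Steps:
$t = \frac{1658230888}{450343355}$ ($t = - \frac{45524}{-13615} - \frac{11196}{-33077} = \left(-45524\right) \left(- \frac{1}{13615}\right) - - \frac{11196}{33077} = \frac{45524}{13615} + \frac{11196}{33077} = \frac{1658230888}{450343355} \approx 3.6821$)
$\left(\left(t - 214280\right) - 405560\right) \left(F{\left(-697,548 \right)} + 341495\right) = \left(\left(\frac{1658230888}{450343355} - 214280\right) - 405560\right) \left(548 + 341495\right) = \left(\left(\frac{1658230888}{450343355} - 214280\right) - 405560\right) 342043 = \left(- \frac{96497915878512}{450343355} - 405560\right) 342043 = \left(- \frac{279139166932312}{450343355}\right) 342043 = - \frac{95477598075028793416}{450343355}$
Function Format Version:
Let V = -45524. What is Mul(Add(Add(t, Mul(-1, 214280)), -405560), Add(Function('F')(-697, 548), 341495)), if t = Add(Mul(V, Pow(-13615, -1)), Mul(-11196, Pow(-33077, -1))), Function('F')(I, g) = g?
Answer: Rational(-95477598075028793416, 450343355) ≈ -2.1201e+11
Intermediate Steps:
t = Rational(1658230888, 450343355) (t = Add(Mul(-45524, Pow(-13615, -1)), Mul(-11196, Pow(-33077, -1))) = Add(Mul(-45524, Rational(-1, 13615)), Mul(-11196, Rational(-1, 33077))) = Add(Rational(45524, 13615), Rational(11196, 33077)) = Rational(1658230888, 450343355) ≈ 3.6821)
Mul(Add(Add(t, Mul(-1, 214280)), -405560), Add(Function('F')(-697, 548), 341495)) = Mul(Add(Add(Rational(1658230888, 450343355), Mul(-1, 214280)), -405560), Add(548, 341495)) = Mul(Add(Add(Rational(1658230888, 450343355), -214280), -405560), 342043) = Mul(Add(Rational(-96497915878512, 450343355), -405560), 342043) = Mul(Rational(-279139166932312, 450343355), 342043) = Rational(-95477598075028793416, 450343355)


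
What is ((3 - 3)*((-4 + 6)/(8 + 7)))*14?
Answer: 0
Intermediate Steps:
((3 - 3)*((-4 + 6)/(8 + 7)))*14 = (0*(2/15))*14 = 0*14 = 0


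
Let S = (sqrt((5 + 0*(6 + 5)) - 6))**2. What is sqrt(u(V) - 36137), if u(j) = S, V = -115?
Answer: I*sqrt(36138) ≈ 190.1*I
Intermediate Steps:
S = -1 (S = (sqrt((5 + 0*11) - 6))**2 = (sqrt((5 + 0) - 6))**2 = (sqrt(5 - 6))**2 = (sqrt(-1))**2 = I**2 = -1)
u(j) = -1
sqrt(u(V) - 36137) = sqrt(-1 - 36137) = sqrt(-36138) = I*sqrt(36138)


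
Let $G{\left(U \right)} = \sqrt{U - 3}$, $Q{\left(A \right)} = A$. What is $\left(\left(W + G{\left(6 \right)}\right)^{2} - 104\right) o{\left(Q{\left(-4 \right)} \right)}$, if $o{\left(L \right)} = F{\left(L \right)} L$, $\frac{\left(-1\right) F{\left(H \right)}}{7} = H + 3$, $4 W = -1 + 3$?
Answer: $2821 - 28 \sqrt{3} \approx 2772.5$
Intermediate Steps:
$W = \frac{1}{2}$ ($W = \frac{-1 + 3}{4} = \frac{1}{4} \cdot 2 = \frac{1}{2} \approx 0.5$)
$F{\left(H \right)} = -21 - 7 H$ ($F{\left(H \right)} = - 7 \left(H + 3\right) = - 7 \left(3 + H\right) = -21 - 7 H$)
$G{\left(U \right)} = \sqrt{-3 + U}$
$o{\left(L \right)} = L \left(-21 - 7 L\right)$ ($o{\left(L \right)} = \left(-21 - 7 L\right) L = L \left(-21 - 7 L\right)$)
$\left(\left(W + G{\left(6 \right)}\right)^{2} - 104\right) o{\left(Q{\left(-4 \right)} \right)} = \left(\left(\frac{1}{2} + \sqrt{-3 + 6}\right)^{2} - 104\right) \left(\left(-7\right) \left(-4\right) \left(3 - 4\right)\right) = \left(\left(\frac{1}{2} + \sqrt{3}\right)^{2} - 104\right) \left(\left(-7\right) \left(-4\right) \left(-1\right)\right) = \left(-104 + \left(\frac{1}{2} + \sqrt{3}\right)^{2}\right) \left(-28\right) = 2912 - 28 \left(\frac{1}{2} + \sqrt{3}\right)^{2}$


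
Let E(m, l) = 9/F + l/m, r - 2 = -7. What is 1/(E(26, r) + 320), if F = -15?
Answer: 130/41497 ≈ 0.0031328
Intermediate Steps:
r = -5 (r = 2 - 7 = -5)
E(m, l) = -3/5 + l/m (E(m, l) = 9/(-15) + l/m = 9*(-1/15) + l/m = -3/5 + l/m)
1/(E(26, r) + 320) = 1/((-3/5 - 5/26) + 320) = 1/(-103/130 + 320) = 1/(41497/130) = 130/41497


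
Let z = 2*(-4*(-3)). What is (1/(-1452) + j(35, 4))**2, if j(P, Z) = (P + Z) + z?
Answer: 8367675625/2108304 ≈ 3968.9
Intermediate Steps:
z = 24 (z = 2*12 = 24)
j(P, Z) = 24 + P + Z (j(P, Z) = (P + Z) + 24 = 24 + P + Z)
(1/(-1452) + j(35, 4))**2 = (1/(-1452) + (24 + 35 + 4))**2 = (-1/1452 + 63)**2 = (91475/1452)**2 = 8367675625/2108304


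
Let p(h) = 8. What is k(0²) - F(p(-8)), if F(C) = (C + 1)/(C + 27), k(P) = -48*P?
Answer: -9/35 ≈ -0.25714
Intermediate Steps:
F(C) = (1 + C)/(27 + C)
k(0²) - F(p(-8)) = -48*0² - (1 + 8)/(27 + 8) = -48*0 - 9/35 = 0 - 9/35 = -9/35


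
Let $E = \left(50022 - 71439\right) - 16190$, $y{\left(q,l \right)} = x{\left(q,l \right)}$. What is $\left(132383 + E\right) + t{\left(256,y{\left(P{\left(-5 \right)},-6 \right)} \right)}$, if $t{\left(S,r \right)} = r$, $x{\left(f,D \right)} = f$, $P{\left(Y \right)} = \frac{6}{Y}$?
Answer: $\frac{473874}{5} \approx 94775.0$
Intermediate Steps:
$y{\left(q,l \right)} = q$
$E = -37607$ ($E = -21417 - 16190 = -37607$)
$\left(132383 + E\right) + t{\left(256,y{\left(P{\left(-5 \right)},-6 \right)} \right)} = \left(132383 - 37607\right) + \frac{6}{-5} = 94776 + 6 \left(- \frac{1}{5}\right) = 94776 - \frac{6}{5} = \frac{473874}{5}$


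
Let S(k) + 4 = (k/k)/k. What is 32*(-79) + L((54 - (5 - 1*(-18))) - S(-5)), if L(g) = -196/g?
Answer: -111477/44 ≈ -2533.6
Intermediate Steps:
S(k) = -4 + 1/k (S(k) = -4 + (k/k)/k = -4 + 1/k)
32*(-79) + L((54 - (5 - 1*(-18))) - S(-5)) = 32*(-79) - 196/((54 - (5 - 1*(-18))) - (-4 + 1/(-5))) = -2528 - 196/((54 - (5 + 18)) - (-4 - 1/5)) = -2528 - 196/((54 - 1*23) - 1*(-21/5)) = -2528 - 196/((54 - 23) + 21/5) = -2528 - 196/(31 + 21/5) = -2528 - 196/176/5 = -2528 - 196*5/176 = -2528 - 245/44 = -111477/44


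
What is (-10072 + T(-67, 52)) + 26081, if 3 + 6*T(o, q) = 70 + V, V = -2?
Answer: 96119/6 ≈ 16020.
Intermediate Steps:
T(o, q) = 65/6 (T(o, q) = -½ + (70 - 2)/6 = -½ + (⅙)*68 = -½ + 34/3 = 65/6)
(-10072 + T(-67, 52)) + 26081 = (-10072 + 65/6) + 26081 = -60367/6 + 26081 = 96119/6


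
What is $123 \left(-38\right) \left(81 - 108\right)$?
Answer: $126198$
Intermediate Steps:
$123 \left(-38\right) \left(81 - 108\right) = - 4674 \left(81 - 108\right) = \left(-4674\right) \left(-27\right) = 126198$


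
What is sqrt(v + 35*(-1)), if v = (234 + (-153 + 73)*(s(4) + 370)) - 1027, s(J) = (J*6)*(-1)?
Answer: 2*I*sqrt(7127) ≈ 168.84*I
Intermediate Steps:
s(J) = -6*J (s(J) = (6*J)*(-1) = -6*J)
v = -28473 (v = (234 + (-153 + 73)*(-6*4 + 370)) - 1027 = (234 - 80*(-24 + 370)) - 1027 = (234 - 80*346) - 1027 = (234 - 27680) - 1027 = -27446 - 1027 = -28473)
sqrt(v + 35*(-1)) = sqrt(-28473 + 35*(-1)) = sqrt(-28473 - 35) = sqrt(-28508) = 2*I*sqrt(7127)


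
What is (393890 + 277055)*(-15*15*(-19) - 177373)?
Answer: -116139237610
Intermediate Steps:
(393890 + 277055)*(-15*15*(-19) - 177373) = 670945*(-225*(-19) - 177373) = 670945*(4275 - 177373) = 670945*(-173098) = -116139237610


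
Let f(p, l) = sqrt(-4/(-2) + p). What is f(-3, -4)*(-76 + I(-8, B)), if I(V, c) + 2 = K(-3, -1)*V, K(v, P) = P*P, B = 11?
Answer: -86*I ≈ -86.0*I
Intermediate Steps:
f(p, l) = sqrt(2 + p) (f(p, l) = sqrt(-4*(-1/2) + p) = sqrt(2 + p))
K(v, P) = P**2
I(V, c) = -2 + V (I(V, c) = -2 + (-1)**2*V = -2 + 1*V = -2 + V)
f(-3, -4)*(-76 + I(-8, B)) = sqrt(2 - 3)*(-76 + (-2 - 8)) = sqrt(-1)*(-76 - 10) = I*(-86) = -86*I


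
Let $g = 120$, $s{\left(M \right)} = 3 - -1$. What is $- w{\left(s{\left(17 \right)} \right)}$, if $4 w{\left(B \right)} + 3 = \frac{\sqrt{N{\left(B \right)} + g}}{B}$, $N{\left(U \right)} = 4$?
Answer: $\frac{3}{4} - \frac{\sqrt{31}}{8} \approx 0.054029$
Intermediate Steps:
$s{\left(M \right)} = 4$ ($s{\left(M \right)} = 3 + 1 = 4$)
$w{\left(B \right)} = - \frac{3}{4} + \frac{\sqrt{31}}{2 B}$ ($w{\left(B \right)} = - \frac{3}{4} + \frac{\sqrt{4 + 120} \frac{1}{B}}{4} = - \frac{3}{4} + \frac{\sqrt{124} \frac{1}{B}}{4} = - \frac{3}{4} + \frac{2 \sqrt{31} \frac{1}{B}}{4} = - \frac{3}{4} + \frac{\sqrt{31}}{2 B}$)
$- w{\left(s{\left(17 \right)} \right)} = - (- \frac{3}{4} + \frac{\sqrt{31}}{2 \cdot 4}) = - (- \frac{3}{4} + \frac{1}{2} \sqrt{31} \cdot \frac{1}{4}) = - (- \frac{3}{4} + \frac{\sqrt{31}}{8}) = \frac{3}{4} - \frac{\sqrt{31}}{8}$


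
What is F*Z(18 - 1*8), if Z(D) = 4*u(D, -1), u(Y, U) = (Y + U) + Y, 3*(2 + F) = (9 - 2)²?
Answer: 3268/3 ≈ 1089.3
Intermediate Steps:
F = 43/3 (F = -2 + (9 - 2)²/3 = -2 + (⅓)*7² = -2 + (⅓)*49 = -2 + 49/3 = 43/3 ≈ 14.333)
u(Y, U) = U + 2*Y (u(Y, U) = (U + Y) + Y = U + 2*Y)
Z(D) = -4 + 8*D (Z(D) = 4*(-1 + 2*D) = -4 + 8*D)
F*Z(18 - 1*8) = 43*(-4 + 8*(18 - 1*8))/3 = 43*(-4 + 8*(18 - 8))/3 = 43*(-4 + 8*10)/3 = 43*(-4 + 80)/3 = (43/3)*76 = 3268/3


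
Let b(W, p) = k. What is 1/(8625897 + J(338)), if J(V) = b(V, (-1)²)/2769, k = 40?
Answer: 2769/23885108833 ≈ 1.1593e-7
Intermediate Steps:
b(W, p) = 40
J(V) = 40/2769
1/(8625897 + J(338)) = 1/(8625897 + 40/2769) = 1/(23885108833/2769) = 2769/23885108833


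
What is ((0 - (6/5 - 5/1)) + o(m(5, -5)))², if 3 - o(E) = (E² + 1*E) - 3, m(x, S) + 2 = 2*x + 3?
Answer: 373321/25 ≈ 14933.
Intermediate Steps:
m(x, S) = 1 + 2*x (m(x, S) = -2 + (2*x + 3) = -2 + (3 + 2*x) = 1 + 2*x)
o(E) = 6 - E - E² (o(E) = 3 - ((E² + 1*E) - 3) = 3 - ((E² + E) - 3) = 3 - ((E + E²) - 3) = 3 - (-3 + E + E²) = 3 + (3 - E - E²) = 6 - E - E²)
((0 - (6/5 - 5/1)) + o(m(5, -5)))² = ((0 - (6/5 - 5/1)) + (6 - (1 + 2*5) - (1 + 2*5)²))² = ((0 - (6*(⅕) - 5*1)) + (6 - (1 + 10) - (1 + 10)²))² = ((0 - (6/5 - 5)) + (6 - 1*11 - 1*11²))² = ((0 - 1*(-19/5)) + (6 - 11 - 1*121))² = ((0 + 19/5) + (6 - 11 - 121))² = (19/5 - 126)² = (-611/5)² = 373321/25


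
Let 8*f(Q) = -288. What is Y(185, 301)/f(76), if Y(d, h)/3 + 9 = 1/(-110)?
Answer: 991/1320 ≈ 0.75076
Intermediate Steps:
Y(d, h) = -2973/110 (Y(d, h) = -27 + 3/(-110) = -27 + 3*(-1/110) = -27 - 3/110 = -2973/110)
f(Q) = -36 (f(Q) = (⅛)*(-288) = -36)
Y(185, 301)/f(76) = -2973/110/(-36) = -2973/110*(-1/36) = 991/1320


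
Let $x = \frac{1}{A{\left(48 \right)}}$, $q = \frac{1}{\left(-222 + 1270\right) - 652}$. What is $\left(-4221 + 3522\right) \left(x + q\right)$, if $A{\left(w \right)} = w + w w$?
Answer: $- \frac{53357}{25872} \approx -2.0623$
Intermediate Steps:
$q = \frac{1}{396}$ ($q = \frac{1}{1048 - 652} = \frac{1}{396} \approx 0.0025253$)
$A{\left(w \right)} = w + w^{2}$
$x = \frac{1}{2352}$ ($x = \frac{1}{48 \left(1 + 48\right)} = \frac{1}{48 \cdot 49} = \frac{1}{2352} \approx 0.00042517$)
$\left(-4221 + 3522\right) \left(x + q\right) = \left(-4221 + 3522\right) \left(\frac{1}{2352} + \frac{1}{396}\right) = \left(-699\right) \frac{229}{77616} = - \frac{53357}{25872}$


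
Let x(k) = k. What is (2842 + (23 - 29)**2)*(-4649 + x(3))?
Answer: -13371188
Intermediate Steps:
(2842 + (23 - 29)**2)*(-4649 + x(3)) = (2842 + (23 - 29)**2)*(-4649 + 3) = (2842 + (-6)**2)*(-4646) = (2842 + 36)*(-4646) = 2878*(-4646) = -13371188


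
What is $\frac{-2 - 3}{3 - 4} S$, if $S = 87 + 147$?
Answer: $1170$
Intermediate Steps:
$S = 234$
$\frac{-2 - 3}{3 - 4} S = \frac{-2 - 3}{3 - 4} \cdot 234 = - \frac{5}{-1} \cdot 234 = \left(-5\right) \left(-1\right) 234 = 5 \cdot 234 = 1170$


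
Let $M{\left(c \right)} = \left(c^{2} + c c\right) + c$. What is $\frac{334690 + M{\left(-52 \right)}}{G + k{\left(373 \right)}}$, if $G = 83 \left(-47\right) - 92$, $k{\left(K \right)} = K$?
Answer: $- \frac{170023}{1810} \approx -93.935$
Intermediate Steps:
$M{\left(c \right)} = c + 2 c^{2}$ ($M{\left(c \right)} = \left(c^{2} + c^{2}\right) + c = 2 c^{2} + c = c + 2 c^{2}$)
$G = -3993$ ($G = -3901 - 92 = -3993$)
$\frac{334690 + M{\left(-52 \right)}}{G + k{\left(373 \right)}} = \frac{334690 - 52 \left(1 + 2 \left(-52\right)\right)}{-3993 + 373} = \frac{334690 - 52 \left(1 - 104\right)}{-3620} = \left(334690 - -5356\right) \left(- \frac{1}{3620}\right) = \left(334690 + 5356\right) \left(- \frac{1}{3620}\right) = 340046 \left(- \frac{1}{3620}\right) = - \frac{170023}{1810}$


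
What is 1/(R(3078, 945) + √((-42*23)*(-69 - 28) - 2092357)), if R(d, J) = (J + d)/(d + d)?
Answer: 33972/103898103721 - 51984*I*√1998655/103898103721 ≈ 3.2697e-7 - 0.00070734*I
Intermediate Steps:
R(d, J) = (J + d)/(2*d) (R(d, J) = (J + d)/((2*d)) = (J + d)*(1/(2*d)) = (J + d)/(2*d))
1/(R(3078, 945) + √((-42*23)*(-69 - 28) - 2092357)) = 1/((½)*(945 + 3078)/3078 + √((-42*23)*(-69 - 28) - 2092357)) = 1/((½)*(1/3078)*4023 + √(-966*(-97) - 2092357)) = 1/(149/228 + √(93702 - 2092357)) = 1/(149/228 + √(-1998655)) = 1/(149/228 + I*√1998655)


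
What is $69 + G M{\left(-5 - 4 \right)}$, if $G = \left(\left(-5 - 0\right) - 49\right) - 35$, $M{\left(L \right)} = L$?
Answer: $870$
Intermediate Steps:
$G = -89$ ($G = \left(\left(-5 + 0\right) - 49\right) - 35 = \left(-5 - 49\right) - 35 = -54 - 35 = -89$)
$69 + G M{\left(-5 - 4 \right)} = 69 - 89 \left(-5 - 4\right) = 69 - -801 = 69 + 801 = 870$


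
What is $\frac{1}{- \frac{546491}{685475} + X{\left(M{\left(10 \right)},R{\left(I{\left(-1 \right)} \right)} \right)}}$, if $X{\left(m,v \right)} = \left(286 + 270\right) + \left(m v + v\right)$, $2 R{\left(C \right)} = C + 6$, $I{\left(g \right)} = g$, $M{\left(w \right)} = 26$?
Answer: $\frac{1370950}{853694343} \approx 0.0016059$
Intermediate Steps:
$R{\left(C \right)} = 3 + \frac{C}{2}$ ($R{\left(C \right)} = \frac{C + 6}{2} = \frac{6 + C}{2} = 3 + \frac{C}{2}$)
$X{\left(m,v \right)} = 556 + v + m v$ ($X{\left(m,v \right)} = 556 + \left(v + m v\right) = 556 + v + m v$)
$\frac{1}{- \frac{546491}{685475} + X{\left(M{\left(10 \right)},R{\left(I{\left(-1 \right)} \right)} \right)}} = \frac{1}{- \frac{546491}{685475} + \left(556 + \left(3 + \frac{1}{2} \left(-1\right)\right) + 26 \left(3 + \frac{1}{2} \left(-1\right)\right)\right)} = \frac{1}{\left(-546491\right) \frac{1}{685475} + \left(556 + \left(3 - \frac{1}{2}\right) + 26 \left(3 - \frac{1}{2}\right)\right)} = \frac{1}{- \frac{546491}{685475} + \left(556 + \frac{5}{2} + 26 \cdot \frac{5}{2}\right)} = \frac{1}{- \frac{546491}{685475} + \left(556 + \frac{5}{2} + 65\right)} = \frac{1}{- \frac{546491}{685475} + \frac{1247}{2}} = \frac{1}{\frac{853694343}{1370950}} = \frac{1370950}{853694343}$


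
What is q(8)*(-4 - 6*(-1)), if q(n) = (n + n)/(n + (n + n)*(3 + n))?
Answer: 4/23 ≈ 0.17391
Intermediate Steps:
q(n) = 2*n/(n + 2*n*(3 + n)) (q(n) = (2*n)/(n + (2*n)*(3 + n)) = (2*n)/(n + 2*n*(3 + n)) = 2*n/(n + 2*n*(3 + n)))
q(8)*(-4 - 6*(-1)) = (2/(7 + 2*8))*(-4 - 6*(-1)) = (2/(7 + 16))*(-4 + 6) = (2/23)*2 = 4/23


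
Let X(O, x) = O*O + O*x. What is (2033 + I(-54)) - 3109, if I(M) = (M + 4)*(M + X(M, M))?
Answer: -289976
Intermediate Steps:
X(O, x) = O**2 + O*x
I(M) = (4 + M)*(M + 2*M**2) (I(M) = (M + 4)*(M + M*(M + M)) = (4 + M)*(M + M*(2*M)) = (4 + M)*(M + 2*M**2))
(2033 + I(-54)) - 3109 = (2033 - 54*(4 + 2*(-54)**2 + 9*(-54))) - 3109 = (2033 - 54*(4 + 2*2916 - 486)) - 3109 = (2033 - 54*(4 + 5832 - 486)) - 3109 = (2033 - 54*5350) - 3109 = (2033 - 288900) - 3109 = -286867 - 3109 = -289976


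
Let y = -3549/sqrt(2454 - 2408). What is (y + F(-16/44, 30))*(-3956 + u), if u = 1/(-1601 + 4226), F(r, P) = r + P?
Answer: -3385346674/28875 + 1754980331*sqrt(46)/5750 ≈ 1.9528e+6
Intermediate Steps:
y = -3549*sqrt(46)/46 ≈ -523.27
F(r, P) = P + r
u = 1/2625 ≈ 0.00038095
(y + F(-16/44, 30))*(-3956 + u) = (-3549*sqrt(46)/46 + (30 - 16/44))*(-3956 + 1/2625) = (-3549*sqrt(46)/46 + (30 - 16*1/44))*(-10384499/2625) = (-3549*sqrt(46)/46 + (30 - 4/11))*(-10384499/2625) = (-3549*sqrt(46)/46 + 326/11)*(-10384499/2625) = (326/11 - 3549*sqrt(46)/46)*(-10384499/2625) = -3385346674/28875 + 1754980331*sqrt(46)/5750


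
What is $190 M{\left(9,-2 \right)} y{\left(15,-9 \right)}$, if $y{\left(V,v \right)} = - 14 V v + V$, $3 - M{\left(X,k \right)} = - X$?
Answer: $4343400$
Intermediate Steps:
$M{\left(X,k \right)} = 3 + X$ ($M{\left(X,k \right)} = 3 - - X = 3 + X$)
$y{\left(V,v \right)} = V - 14 V v$ ($y{\left(V,v \right)} = - 14 V v + V = V - 14 V v$)
$190 M{\left(9,-2 \right)} y{\left(15,-9 \right)} = 190 \left(3 + 9\right) 15 \left(1 - -126\right) = 190 \cdot 12 \cdot 15 \left(1 + 126\right) = 2280 \cdot 15 \cdot 127 = 2280 \cdot 1905 = 4343400$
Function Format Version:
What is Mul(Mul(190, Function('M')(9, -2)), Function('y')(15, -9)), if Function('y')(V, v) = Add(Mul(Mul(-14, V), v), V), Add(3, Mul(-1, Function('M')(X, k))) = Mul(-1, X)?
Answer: 4343400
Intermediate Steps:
Function('M')(X, k) = Add(3, X) (Function('M')(X, k) = Add(3, Mul(-1, Mul(-1, X))) = Add(3, X))
Function('y')(V, v) = Add(V, Mul(-14, V, v)) (Function('y')(V, v) = Add(Mul(-14, V, v), V) = Add(V, Mul(-14, V, v)))
Mul(Mul(190, Function('M')(9, -2)), Function('y')(15, -9)) = Mul(Mul(190, Add(3, 9)), Mul(15, Add(1, Mul(-14, -9)))) = Mul(Mul(190, 12), Mul(15, Add(1, 126))) = Mul(2280, Mul(15, 127)) = Mul(2280, 1905) = 4343400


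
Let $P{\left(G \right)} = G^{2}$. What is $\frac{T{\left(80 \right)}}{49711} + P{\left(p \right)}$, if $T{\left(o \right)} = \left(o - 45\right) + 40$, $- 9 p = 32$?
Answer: $\frac{50910139}{4026591} \approx 12.643$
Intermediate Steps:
$p = - \frac{32}{9}$ ($p = \left(- \frac{1}{9}\right) 32 = - \frac{32}{9} \approx -3.5556$)
$T{\left(o \right)} = -5 + o$ ($T{\left(o \right)} = \left(-45 + o\right) + 40 = -5 + o$)
$\frac{T{\left(80 \right)}}{49711} + P{\left(p \right)} = \frac{-5 + 80}{49711} + \left(- \frac{32}{9}\right)^{2} = 75 \cdot \frac{1}{49711} + \frac{1024}{81} = \frac{75}{49711} + \frac{1024}{81} = \frac{50910139}{4026591}$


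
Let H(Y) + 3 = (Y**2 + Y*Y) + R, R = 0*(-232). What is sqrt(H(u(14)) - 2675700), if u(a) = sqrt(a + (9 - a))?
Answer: I*sqrt(2675685) ≈ 1635.8*I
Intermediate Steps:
R = 0
u(a) = 3 (u(a) = sqrt(9) = 3)
H(Y) = -3 + 2*Y**2 (H(Y) = -3 + ((Y**2 + Y*Y) + 0) = -3 + ((Y**2 + Y**2) + 0) = -3 + (2*Y**2 + 0) = -3 + 2*Y**2)
sqrt(H(u(14)) - 2675700) = sqrt((-3 + 2*3**2) - 2675700) = sqrt((-3 + 2*9) - 2675700) = sqrt((-3 + 18) - 2675700) = sqrt(15 - 2675700) = sqrt(-2675685) = I*sqrt(2675685)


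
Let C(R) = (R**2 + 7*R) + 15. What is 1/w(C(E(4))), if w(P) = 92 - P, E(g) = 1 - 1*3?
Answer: 1/87 ≈ 0.011494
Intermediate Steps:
E(g) = -2 (E(g) = 1 - 3 = -2)
C(R) = 15 + R**2 + 7*R
1/w(C(E(4))) = 1/(92 - (15 + (-2)**2 + 7*(-2))) = 1/(92 - (15 + 4 - 14)) = 1/(92 - 1*5) = 1/(92 - 5) = 1/87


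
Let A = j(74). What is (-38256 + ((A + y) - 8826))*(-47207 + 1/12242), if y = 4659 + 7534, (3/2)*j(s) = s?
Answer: 20134125324089/12242 ≈ 1.6447e+9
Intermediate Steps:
j(s) = 2*s/3
A = 148/3 (A = (⅔)*74 = 148/3 ≈ 49.333)
y = 12193
(-38256 + ((A + y) - 8826))*(-47207 + 1/12242) = (-38256 + ((148/3 + 12193) - 8826))*(-47207 + 1/12242) = (-38256 + (36727/3 - 8826))*(-47207 + 1/12242) = (-38256 + 10249/3)*(-577908093/12242) = -104519/3*(-577908093/12242) = 20134125324089/12242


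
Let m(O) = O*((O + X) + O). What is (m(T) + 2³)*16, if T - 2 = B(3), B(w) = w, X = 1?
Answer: 1008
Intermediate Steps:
T = 5 (T = 2 + 3 = 5)
m(O) = O*(1 + 2*O) (m(O) = O*((O + 1) + O) = O*((1 + O) + O) = O*(1 + 2*O))
(m(T) + 2³)*16 = (5*(1 + 2*5) + 2³)*16 = (5*(1 + 10) + 8)*16 = (5*11 + 8)*16 = (55 + 8)*16 = 63*16 = 1008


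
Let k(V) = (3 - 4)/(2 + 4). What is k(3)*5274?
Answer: -879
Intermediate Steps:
k(V) = -⅙ (k(V) = -1/6 = -1*⅙ = -⅙)
k(3)*5274 = -⅙*5274 = -879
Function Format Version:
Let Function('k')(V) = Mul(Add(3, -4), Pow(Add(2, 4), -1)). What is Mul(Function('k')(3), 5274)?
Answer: -879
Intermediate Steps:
Function('k')(V) = Rational(-1, 6) (Function('k')(V) = Mul(-1, Pow(6, -1)) = Mul(-1, Rational(1, 6)) = Rational(-1, 6))
Mul(Function('k')(3), 5274) = Mul(Rational(-1, 6), 5274) = -879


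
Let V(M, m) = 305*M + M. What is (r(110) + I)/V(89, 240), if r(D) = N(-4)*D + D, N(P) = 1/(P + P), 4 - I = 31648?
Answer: -7423/6408 ≈ -1.1584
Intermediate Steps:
V(M, m) = 306*M
I = -31644 (I = 4 - 1*31648 = 4 - 31648 = -31644)
N(P) = 1/(2*P)
r(D) = 7*D/8 (r(D) = ((1/2)/(-4))*D + D = ((1/2)*(-1/4))*D + D = -D/8 + D = 7*D/8)
(r(110) + I)/V(89, 240) = ((7/8)*110 - 31644)/((306*89)) = (385/4 - 31644)/27234 = -126191/4*1/27234 = -7423/6408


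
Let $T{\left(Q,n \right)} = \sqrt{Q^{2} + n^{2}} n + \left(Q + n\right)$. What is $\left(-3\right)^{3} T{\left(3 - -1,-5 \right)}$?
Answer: $27 + 135 \sqrt{41} \approx 891.42$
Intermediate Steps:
$T{\left(Q,n \right)} = Q + n + n \sqrt{Q^{2} + n^{2}}$ ($T{\left(Q,n \right)} = n \sqrt{Q^{2} + n^{2}} + \left(Q + n\right) = Q + n + n \sqrt{Q^{2} + n^{2}}$)
$\left(-3\right)^{3} T{\left(3 - -1,-5 \right)} = \left(-3\right)^{3} \left(\left(3 - -1\right) - 5 - 5 \sqrt{\left(3 - -1\right)^{2} + \left(-5\right)^{2}}\right) = - 27 \left(\left(3 + 1\right) - 5 - 5 \sqrt{\left(3 + 1\right)^{2} + 25}\right) = - 27 \left(4 - 5 - 5 \sqrt{4^{2} + 25}\right) = - 27 \left(4 - 5 - 5 \sqrt{16 + 25}\right) = - 27 \left(4 - 5 - 5 \sqrt{41}\right) = - 27 \left(-1 - 5 \sqrt{41}\right) = 27 + 135 \sqrt{41}$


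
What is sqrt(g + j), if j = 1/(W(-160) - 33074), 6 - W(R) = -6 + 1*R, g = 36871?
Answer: sqrt(39914391448182)/32902 ≈ 192.02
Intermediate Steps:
W(R) = 12 - R (W(R) = 6 - (-6 + 1*R) = 6 - (-6 + R) = 6 + (6 - R) = 12 - R)
j = -1/32902 (j = 1/((12 - 1*(-160)) - 33074) = 1/((12 + 160) - 33074) = 1/(172 - 33074) = 1/(-32902) = -1/32902 ≈ -3.0393e-5)
sqrt(g + j) = sqrt(36871 - 1/32902) = sqrt(1213129641/32902) = sqrt(39914391448182)/32902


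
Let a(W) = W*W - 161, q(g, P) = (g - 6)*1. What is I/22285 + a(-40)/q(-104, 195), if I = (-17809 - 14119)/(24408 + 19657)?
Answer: -282616999911/21603747550 ≈ -13.082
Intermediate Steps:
q(g, P) = -6 + g (q(g, P) = (-6 + g)*1 = -6 + g)
I = -31928/44065 ≈ -0.72457
a(W) = -161 + W² (a(W) = W² - 161 = -161 + W²)
I/22285 + a(-40)/q(-104, 195) = -31928/44065/22285 + (-161 + (-40)²)/(-6 - 104) = -31928/44065*1/22285 + (-161 + 1600)/(-110) = -31928/981988525 + 1439*(-1/110) = -31928/981988525 - 1439/110 = -282616999911/21603747550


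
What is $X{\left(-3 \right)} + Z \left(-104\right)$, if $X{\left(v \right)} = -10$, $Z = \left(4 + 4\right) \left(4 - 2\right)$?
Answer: $-1674$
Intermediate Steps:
$Z = 16$ ($Z = 8 \left(4 - 2\right) = 8 \cdot 2 = 16$)
$X{\left(-3 \right)} + Z \left(-104\right) = -10 + 16 \left(-104\right) = -10 - 1664 = -1674$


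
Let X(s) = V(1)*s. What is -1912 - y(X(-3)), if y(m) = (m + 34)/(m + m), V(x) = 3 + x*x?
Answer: -22933/12 ≈ -1911.1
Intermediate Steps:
V(x) = 3 + x**2
X(s) = 4*s (X(s) = (3 + 1**2)*s = (3 + 1)*s = 4*s)
y(m) = (34 + m)/(2*m) (y(m) = (34 + m)/((2*m)) = (34 + m)*(1/(2*m)) = (34 + m)/(2*m))
-1912 - y(X(-3)) = -1912 - (34 + 4*(-3))/(2*(4*(-3))) = -1912 - (34 - 12)/(2*(-12)) = -1912 - (-1)*22/(2*12) = -1912 - 1*(-11/12) = -1912 + 11/12 = -22933/12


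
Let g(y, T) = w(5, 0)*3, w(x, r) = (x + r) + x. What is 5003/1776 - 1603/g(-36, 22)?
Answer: -449473/8880 ≈ -50.616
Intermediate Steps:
w(x, r) = r + 2*x (w(x, r) = (r + x) + x = r + 2*x)
g(y, T) = 30 (g(y, T) = (0 + 2*5)*3 = (0 + 10)*3 = 10*3 = 30)
5003/1776 - 1603/g(-36, 22) = 5003/1776 - 1603/30 = -449473/8880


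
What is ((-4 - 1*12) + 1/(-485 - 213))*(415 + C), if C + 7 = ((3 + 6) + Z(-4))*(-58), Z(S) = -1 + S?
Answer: -982872/349 ≈ -2816.3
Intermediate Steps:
C = -239 (C = -7 + ((3 + 6) + (-1 - 4))*(-58) = -7 + (9 - 5)*(-58) = -7 + 4*(-58) = -7 - 232 = -239)
((-4 - 1*12) + 1/(-485 - 213))*(415 + C) = ((-4 - 1*12) + 1/(-485 - 213))*(415 - 239) = ((-4 - 12) + 1/(-698))*176 = (-16 - 1/698)*176 = -11169/698*176 = -982872/349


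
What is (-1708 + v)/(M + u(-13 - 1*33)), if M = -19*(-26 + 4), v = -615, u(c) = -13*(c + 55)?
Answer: -2323/301 ≈ -7.7176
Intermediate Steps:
u(c) = -715 - 13*c (u(c) = -13*(55 + c) = -715 - 13*c)
M = 418 (M = -19*(-22) = 418)
(-1708 + v)/(M + u(-13 - 1*33)) = (-1708 - 615)/(418 + (-715 - 13*(-13 - 1*33))) = -2323/(418 + (-715 - 13*(-13 - 33))) = -2323/(418 + (-715 - 13*(-46))) = -2323/(418 + (-715 + 598)) = -2323/(418 - 117) = -2323/301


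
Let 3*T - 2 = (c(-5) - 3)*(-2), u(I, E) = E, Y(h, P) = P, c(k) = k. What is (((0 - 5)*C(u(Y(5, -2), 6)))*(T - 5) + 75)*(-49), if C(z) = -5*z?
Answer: -11025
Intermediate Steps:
T = 6 (T = 2/3 + ((-5 - 3)*(-2))/3 = 2/3 + (-8*(-2))/3 = 2/3 + (1/3)*16 = 2/3 + 16/3 = 6)
(((0 - 5)*C(u(Y(5, -2), 6)))*(T - 5) + 75)*(-49) = (((0 - 5)*(-5*6))*(6 - 5) + 75)*(-49) = (-5*(-30)*1 + 75)*(-49) = (150*1 + 75)*(-49) = (150 + 75)*(-49) = 225*(-49) = -11025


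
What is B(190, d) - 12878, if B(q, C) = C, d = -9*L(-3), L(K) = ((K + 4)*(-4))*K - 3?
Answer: -12959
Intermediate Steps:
L(K) = -3 + K*(-16 - 4*K) (L(K) = ((4 + K)*(-4))*K - 3 = (-16 - 4*K)*K - 3 = K*(-16 - 4*K) - 3 = -3 + K*(-16 - 4*K))
d = -81 (d = -9*(-3 - 16*(-3) - 4*(-3)²) = -9*(-3 + 48 - 4*9) = -9*(-3 + 48 - 36) = -9*9 = -81)
B(190, d) - 12878 = -81 - 12878 = -12959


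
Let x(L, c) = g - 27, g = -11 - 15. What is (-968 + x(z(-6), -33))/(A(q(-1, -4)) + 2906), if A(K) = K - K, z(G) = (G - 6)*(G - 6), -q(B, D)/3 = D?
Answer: -1021/2906 ≈ -0.35134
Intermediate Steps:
g = -26
q(B, D) = -3*D
z(G) = (-6 + G)² (z(G) = (-6 + G)*(-6 + G) = (-6 + G)²)
x(L, c) = -53 (x(L, c) = -26 - 27 = -53)
A(K) = 0
(-968 + x(z(-6), -33))/(A(q(-1, -4)) + 2906) = (-968 - 53)/(0 + 2906) = -1021/2906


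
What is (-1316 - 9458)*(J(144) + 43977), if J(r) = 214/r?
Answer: -17057671537/36 ≈ -4.7382e+8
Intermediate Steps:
(-1316 - 9458)*(J(144) + 43977) = (-1316 - 9458)*(214/144 + 43977) = -10774*(214*(1/144) + 43977) = -10774*(107/72 + 43977) = -10774*3166451/72 = -17057671537/36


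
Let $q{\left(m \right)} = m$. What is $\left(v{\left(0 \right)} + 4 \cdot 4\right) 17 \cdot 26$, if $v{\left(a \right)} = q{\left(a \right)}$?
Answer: $7072$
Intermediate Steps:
$v{\left(a \right)} = a$
$\left(v{\left(0 \right)} + 4 \cdot 4\right) 17 \cdot 26 = \left(0 + 4 \cdot 4\right) 17 \cdot 26 = \left(0 + 16\right) 17 \cdot 26 = 16 \cdot 17 \cdot 26 = 272 \cdot 26 = 7072$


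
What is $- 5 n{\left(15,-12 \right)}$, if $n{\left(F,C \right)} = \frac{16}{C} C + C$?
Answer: $-20$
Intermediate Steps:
$n{\left(F,C \right)} = 16 + C$
$- 5 n{\left(15,-12 \right)} = - 5 \left(16 - 12\right) = \left(-5\right) 4 = -20$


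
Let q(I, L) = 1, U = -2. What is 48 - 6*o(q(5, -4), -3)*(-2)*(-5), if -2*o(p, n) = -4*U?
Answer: 288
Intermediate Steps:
o(p, n) = -4 (o(p, n) = -(-2)*(-2) = -½*8 = -4)
48 - 6*o(q(5, -4), -3)*(-2)*(-5) = 48 - 6*(-4*(-2))*(-5) = 48 - 48*(-5) = 48 - 6*(-40) = 48 + 240 = 288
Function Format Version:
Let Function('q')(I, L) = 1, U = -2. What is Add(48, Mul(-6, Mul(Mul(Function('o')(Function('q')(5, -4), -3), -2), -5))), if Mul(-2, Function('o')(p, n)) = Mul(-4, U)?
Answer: 288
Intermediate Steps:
Function('o')(p, n) = -4 (Function('o')(p, n) = Mul(Rational(-1, 2), Mul(-4, -2)) = Mul(Rational(-1, 2), 8) = -4)
Add(48, Mul(-6, Mul(Mul(Function('o')(Function('q')(5, -4), -3), -2), -5))) = Add(48, Mul(-6, Mul(Mul(-4, -2), -5))) = Add(48, Mul(-6, Mul(8, -5))) = Add(48, Mul(-6, -40)) = Add(48, 240) = 288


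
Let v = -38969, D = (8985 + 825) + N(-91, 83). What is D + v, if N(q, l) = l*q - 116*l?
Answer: -46340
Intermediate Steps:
N(q, l) = -116*l + l*q
D = -7371 (D = (8985 + 825) + 83*(-116 - 91) = 9810 + 83*(-207) = 9810 - 17181 = -7371)
D + v = -7371 - 38969 = -46340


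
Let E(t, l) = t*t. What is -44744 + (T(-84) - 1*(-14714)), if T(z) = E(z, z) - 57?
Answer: -23031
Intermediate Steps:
E(t, l) = t²
T(z) = -57 + z² (T(z) = z² - 57 = -57 + z²)
-44744 + (T(-84) - 1*(-14714)) = -44744 + ((-57 + (-84)²) - 1*(-14714)) = -44744 + ((-57 + 7056) + 14714) = -44744 + (6999 + 14714) = -44744 + 21713 = -23031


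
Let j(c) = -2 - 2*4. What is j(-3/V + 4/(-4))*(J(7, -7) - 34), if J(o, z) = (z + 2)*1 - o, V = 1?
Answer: 460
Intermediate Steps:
J(o, z) = 2 + z - o (J(o, z) = (2 + z)*1 - o = (2 + z) - o = 2 + z - o)
j(c) = -10 (j(c) = -2 - 8 = -10)
j(-3/V + 4/(-4))*(J(7, -7) - 34) = -10*((2 - 7 - 1*7) - 34) = -10*((2 - 7 - 7) - 34) = -10*(-12 - 34) = -10*(-46) = 460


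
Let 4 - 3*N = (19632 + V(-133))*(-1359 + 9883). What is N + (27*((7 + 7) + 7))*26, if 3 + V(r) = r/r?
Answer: -55760630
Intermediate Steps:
V(r) = -2 (V(r) = -3 + r/r = -3 + 1 = -2)
N = -55775372 (N = 4/3 - (19632 - 2)*(-1359 + 9883)/3 = 4/3 - 19630*8524/3 = 4/3 - ⅓*167326120 = 4/3 - 167326120/3 = -55775372)
N + (27*((7 + 7) + 7))*26 = -55775372 + (27*((7 + 7) + 7))*26 = -55775372 + (27*(14 + 7))*26 = -55775372 + (27*21)*26 = -55775372 + 567*26 = -55775372 + 14742 = -55760630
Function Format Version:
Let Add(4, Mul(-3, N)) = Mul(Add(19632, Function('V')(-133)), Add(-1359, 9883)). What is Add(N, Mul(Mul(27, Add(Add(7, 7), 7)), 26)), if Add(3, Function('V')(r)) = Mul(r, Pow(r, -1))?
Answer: -55760630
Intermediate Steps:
Function('V')(r) = -2 (Function('V')(r) = Add(-3, Mul(r, Pow(r, -1))) = Add(-3, 1) = -2)
N = -55775372 (N = Add(Rational(4, 3), Mul(Rational(-1, 3), Mul(Add(19632, -2), Add(-1359, 9883)))) = Add(Rational(4, 3), Mul(Rational(-1, 3), Mul(19630, 8524))) = Add(Rational(4, 3), Mul(Rational(-1, 3), 167326120)) = Add(Rational(4, 3), Rational(-167326120, 3)) = -55775372)
Add(N, Mul(Mul(27, Add(Add(7, 7), 7)), 26)) = Add(-55775372, Mul(Mul(27, Add(Add(7, 7), 7)), 26)) = Add(-55775372, Mul(Mul(27, Add(14, 7)), 26)) = Add(-55775372, Mul(Mul(27, 21), 26)) = Add(-55775372, Mul(567, 26)) = Add(-55775372, 14742) = -55760630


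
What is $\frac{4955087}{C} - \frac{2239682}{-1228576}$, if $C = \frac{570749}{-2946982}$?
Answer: $- \frac{8970171945109206083}{350604261712} \approx -2.5585 \cdot 10^{7}$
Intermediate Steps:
$C = - \frac{570749}{2946982}$ ($C = 570749 \left(- \frac{1}{2946982}\right) = - \frac{570749}{2946982} \approx -0.19367$)
$\frac{4955087}{C} - \frac{2239682}{-1228576} = \frac{4955087}{- \frac{570749}{2946982}} - \frac{2239682}{-1228576} = 4955087 \left(- \frac{2946982}{570749}\right) - - \frac{1119841}{614288} = - \frac{14602552197434}{570749} + \frac{1119841}{614288} = - \frac{8970171945109206083}{350604261712}$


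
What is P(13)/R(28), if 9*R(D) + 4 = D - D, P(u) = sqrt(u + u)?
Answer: -9*sqrt(26)/4 ≈ -11.473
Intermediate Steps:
P(u) = sqrt(2)*sqrt(u) (P(u) = sqrt(2*u) = sqrt(2)*sqrt(u))
R(D) = -4/9 (R(D) = -4/9 + (D - D)/9 = -4/9 + (1/9)*0 = -4/9 + 0 = -4/9)
P(13)/R(28) = (sqrt(2)*sqrt(13))/(-4/9) = sqrt(26)*(-9/4) = -9*sqrt(26)/4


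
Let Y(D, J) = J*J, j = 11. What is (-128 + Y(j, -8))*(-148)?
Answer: 9472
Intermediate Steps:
Y(D, J) = J²
(-128 + Y(j, -8))*(-148) = (-128 + (-8)²)*(-148) = (-128 + 64)*(-148) = -64*(-148) = 9472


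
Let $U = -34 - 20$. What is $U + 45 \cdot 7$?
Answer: $261$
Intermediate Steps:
$U = -54$
$U + 45 \cdot 7 = -54 + 45 \cdot 7 = -54 + 315 = 261$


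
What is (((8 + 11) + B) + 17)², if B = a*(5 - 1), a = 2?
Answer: 1936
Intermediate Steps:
B = 8 (B = 2*(5 - 1) = 2*4 = 8)
(((8 + 11) + B) + 17)² = (((8 + 11) + 8) + 17)² = ((19 + 8) + 17)² = (27 + 17)² = 44² = 1936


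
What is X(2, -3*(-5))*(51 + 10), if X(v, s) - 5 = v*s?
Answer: 2135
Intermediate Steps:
X(v, s) = 5 + s*v (X(v, s) = 5 + v*s = 5 + s*v)
X(2, -3*(-5))*(51 + 10) = (5 - 3*(-5)*2)*(51 + 10) = (5 + 15*2)*61 = (5 + 30)*61 = 35*61 = 2135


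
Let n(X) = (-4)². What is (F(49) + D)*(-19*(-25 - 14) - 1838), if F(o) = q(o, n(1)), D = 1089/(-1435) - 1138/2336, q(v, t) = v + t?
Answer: -117221836101/1676080 ≈ -69938.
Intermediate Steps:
n(X) = 16
q(v, t) = t + v
D = -2088467/1676080 (D = 1089*(-1/1435) - 1138*1/2336 = -1089/1435 - 569/1168 = -2088467/1676080 ≈ -1.2460)
F(o) = 16 + o
(F(49) + D)*(-19*(-25 - 14) - 1838) = ((16 + 49) - 2088467/1676080)*(-19*(-25 - 14) - 1838) = (65 - 2088467/1676080)*(-19*(-39) - 1838) = 106856733*(741 - 1838)/1676080 = (106856733/1676080)*(-1097) = -117221836101/1676080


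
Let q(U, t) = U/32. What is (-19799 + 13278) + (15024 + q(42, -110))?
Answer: 136069/16 ≈ 8504.3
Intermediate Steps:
q(U, t) = U/32 (q(U, t) = U*(1/32) = U/32)
(-19799 + 13278) + (15024 + q(42, -110)) = (-19799 + 13278) + (15024 + (1/32)*42) = -6521 + (15024 + 21/16) = -6521 + 240405/16 = 136069/16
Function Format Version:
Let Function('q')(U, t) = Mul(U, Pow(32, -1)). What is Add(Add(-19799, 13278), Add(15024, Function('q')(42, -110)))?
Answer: Rational(136069, 16) ≈ 8504.3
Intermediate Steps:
Function('q')(U, t) = Mul(Rational(1, 32), U) (Function('q')(U, t) = Mul(U, Rational(1, 32)) = Mul(Rational(1, 32), U))
Add(Add(-19799, 13278), Add(15024, Function('q')(42, -110))) = Add(Add(-19799, 13278), Add(15024, Mul(Rational(1, 32), 42))) = Add(-6521, Add(15024, Rational(21, 16))) = Add(-6521, Rational(240405, 16)) = Rational(136069, 16)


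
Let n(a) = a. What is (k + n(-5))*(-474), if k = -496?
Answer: 237474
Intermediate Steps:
(k + n(-5))*(-474) = (-496 - 5)*(-474) = -501*(-474) = 237474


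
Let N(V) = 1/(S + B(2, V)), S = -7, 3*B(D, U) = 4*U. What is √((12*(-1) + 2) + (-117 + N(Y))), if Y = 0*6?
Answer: I*√6230/7 ≈ 11.276*I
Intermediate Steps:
B(D, U) = 4*U/3 (B(D, U) = (4*U)/3 = 4*U/3)
Y = 0
N(V) = 1/(-7 + 4*V/3)
√((12*(-1) + 2) + (-117 + N(Y))) = √((12*(-1) + 2) + (-117 + 3/(-21 + 4*0))) = √((-12 + 2) + (-117 + 3/(-21 + 0))) = √(-10 + (-117 + 3/(-21))) = √(-10 + (-117 + 3*(-1/21))) = √(-10 + (-117 - ⅐)) = √(-10 - 820/7) = √(-890/7) = I*√6230/7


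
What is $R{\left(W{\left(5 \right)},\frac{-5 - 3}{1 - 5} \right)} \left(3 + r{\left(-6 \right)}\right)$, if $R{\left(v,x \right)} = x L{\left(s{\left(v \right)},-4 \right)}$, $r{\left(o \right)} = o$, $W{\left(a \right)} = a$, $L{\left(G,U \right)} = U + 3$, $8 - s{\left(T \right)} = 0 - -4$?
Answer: $6$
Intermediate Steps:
$s{\left(T \right)} = 4$ ($s{\left(T \right)} = 8 - \left(0 - -4\right) = 8 - \left(0 + 4\right) = 8 - 4 = 4$)
$L{\left(G,U \right)} = 3 + U$
$R{\left(v,x \right)} = - x$ ($R{\left(v,x \right)} = x \left(3 - 4\right) = x \left(-1\right) = - x$)
$R{\left(W{\left(5 \right)},\frac{-5 - 3}{1 - 5} \right)} \left(3 + r{\left(-6 \right)}\right) = - \frac{-5 - 3}{1 - 5} \left(3 - 6\right) = - \frac{-8}{-4} \left(-3\right) = - \frac{\left(-1\right) \left(-8\right)}{4} \left(-3\right) = \left(-1\right) 2 \left(-3\right) = \left(-2\right) \left(-3\right) = 6$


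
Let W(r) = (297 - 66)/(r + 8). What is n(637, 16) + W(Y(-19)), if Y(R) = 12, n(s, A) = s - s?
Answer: 231/20 ≈ 11.550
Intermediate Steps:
n(s, A) = 0
W(r) = 231/(8 + r)
n(637, 16) + W(Y(-19)) = 0 + 231/(8 + 12) = 0 + 231/20 = 231/20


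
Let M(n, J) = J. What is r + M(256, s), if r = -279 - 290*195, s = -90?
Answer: -56919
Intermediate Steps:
r = -56829 (r = -279 - 56550 = -56829)
r + M(256, s) = -56829 - 90 = -56919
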